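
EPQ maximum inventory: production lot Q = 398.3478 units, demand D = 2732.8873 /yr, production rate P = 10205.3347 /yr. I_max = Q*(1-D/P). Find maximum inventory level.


D/P = 0.2678
1 - D/P = 0.7322
I_max = 398.3478 * 0.7322 = 291.6742

291.6742 units


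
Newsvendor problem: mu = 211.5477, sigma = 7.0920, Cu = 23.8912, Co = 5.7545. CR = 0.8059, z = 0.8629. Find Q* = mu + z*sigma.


CR = Cu/(Cu+Co) = 23.8912/(23.8912+5.7545) = 0.8059
z = 0.8629
Q* = 211.5477 + 0.8629 * 7.0920 = 217.6674

217.6674 units


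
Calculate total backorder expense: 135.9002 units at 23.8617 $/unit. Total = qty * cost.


Total = 135.9002 * 23.8617 = 3242.8098

3242.8098 $


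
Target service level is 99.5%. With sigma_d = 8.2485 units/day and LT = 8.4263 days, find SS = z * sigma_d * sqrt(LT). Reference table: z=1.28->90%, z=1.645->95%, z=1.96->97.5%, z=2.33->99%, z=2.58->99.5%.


From the table, SL = 99.5% corresponds to z = 2.58
sqrt(LT) = sqrt(8.4263) = 2.9028
SS = 2.58 * 8.2485 * 2.9028 = 61.7751

61.7751 units


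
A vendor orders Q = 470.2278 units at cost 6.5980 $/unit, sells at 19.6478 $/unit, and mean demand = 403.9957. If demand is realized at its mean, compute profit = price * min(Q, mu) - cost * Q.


Sales at mu = min(470.2278, 403.9957) = 403.9957
Revenue = 19.6478 * 403.9957 = 7937.6267
Total cost = 6.5980 * 470.2278 = 3102.5630
Profit = 7937.6267 - 3102.5630 = 4835.0637

4835.0637 $


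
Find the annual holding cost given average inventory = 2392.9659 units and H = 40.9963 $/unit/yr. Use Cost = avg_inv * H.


Cost = 2392.9659 * 40.9963 = 98102.7479

98102.7479 $/yr


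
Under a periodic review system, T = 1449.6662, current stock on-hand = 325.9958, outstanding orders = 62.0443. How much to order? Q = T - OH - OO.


Inventory position = OH + OO = 325.9958 + 62.0443 = 388.0401
Q = 1449.6662 - 388.0401 = 1061.6261

1061.6261 units


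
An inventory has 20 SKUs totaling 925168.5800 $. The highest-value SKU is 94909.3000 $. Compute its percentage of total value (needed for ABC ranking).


Top item = 94909.3000
Total = 925168.5800
Percentage = 94909.3000 / 925168.5800 * 100 = 10.2586

10.2586%


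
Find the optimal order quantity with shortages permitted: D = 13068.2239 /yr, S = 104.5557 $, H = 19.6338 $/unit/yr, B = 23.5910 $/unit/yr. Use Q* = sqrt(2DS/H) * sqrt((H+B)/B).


sqrt(2DS/H) = 373.0740
sqrt((H+B)/B) = 1.3536
Q* = 373.0740 * 1.3536 = 504.9964

504.9964 units


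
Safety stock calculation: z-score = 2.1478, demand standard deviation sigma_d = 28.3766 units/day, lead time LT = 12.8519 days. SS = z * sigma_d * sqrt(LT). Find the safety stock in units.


sqrt(LT) = sqrt(12.8519) = 3.5850
SS = 2.1478 * 28.3766 * 3.5850 = 218.4932

218.4932 units


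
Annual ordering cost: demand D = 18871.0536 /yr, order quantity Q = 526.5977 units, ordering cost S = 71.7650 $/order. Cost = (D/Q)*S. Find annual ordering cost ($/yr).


Number of orders = D/Q = 35.8358
Cost = 35.8358 * 71.7650 = 2571.7567

2571.7567 $/yr


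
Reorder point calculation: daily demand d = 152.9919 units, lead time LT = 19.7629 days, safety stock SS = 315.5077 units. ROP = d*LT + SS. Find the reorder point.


d*LT = 152.9919 * 19.7629 = 3023.5636
ROP = 3023.5636 + 315.5077 = 3339.0713

3339.0713 units


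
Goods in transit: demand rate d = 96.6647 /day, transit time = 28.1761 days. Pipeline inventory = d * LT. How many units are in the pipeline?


Pipeline = 96.6647 * 28.1761 = 2723.6343

2723.6343 units


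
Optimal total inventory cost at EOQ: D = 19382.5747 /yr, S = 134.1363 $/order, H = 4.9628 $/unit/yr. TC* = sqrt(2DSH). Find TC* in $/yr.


2*D*S*H = 25805635.4773
TC* = sqrt(25805635.4773) = 5079.9248

5079.9248 $/yr


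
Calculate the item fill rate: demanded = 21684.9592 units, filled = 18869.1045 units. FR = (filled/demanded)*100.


FR = 18869.1045 / 21684.9592 * 100 = 87.0147

87.0147%


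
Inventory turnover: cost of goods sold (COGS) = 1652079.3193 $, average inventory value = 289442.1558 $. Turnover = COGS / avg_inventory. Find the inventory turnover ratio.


Turnover = 1652079.3193 / 289442.1558 = 5.7078

5.7078


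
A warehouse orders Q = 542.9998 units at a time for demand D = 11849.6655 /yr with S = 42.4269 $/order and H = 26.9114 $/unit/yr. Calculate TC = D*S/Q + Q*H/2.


Ordering cost = D*S/Q = 925.8651
Holding cost = Q*H/2 = 7306.4424
TC = 925.8651 + 7306.4424 = 8232.3075

8232.3075 $/yr


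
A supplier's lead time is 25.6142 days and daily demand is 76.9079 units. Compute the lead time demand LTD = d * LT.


LTD = 76.9079 * 25.6142 = 1969.9343

1969.9343 units


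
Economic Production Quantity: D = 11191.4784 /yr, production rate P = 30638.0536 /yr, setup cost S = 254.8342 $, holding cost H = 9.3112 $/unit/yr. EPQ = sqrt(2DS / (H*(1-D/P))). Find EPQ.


1 - D/P = 1 - 0.3653 = 0.6347
H*(1-D/P) = 5.9100
2DS = 5703942.8898
EPQ = sqrt(965133.8717) = 982.4123

982.4123 units


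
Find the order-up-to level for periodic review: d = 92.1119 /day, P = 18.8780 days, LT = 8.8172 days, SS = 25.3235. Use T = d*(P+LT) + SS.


P + LT = 27.6952
d*(P+LT) = 92.1119 * 27.6952 = 2551.0575
T = 2551.0575 + 25.3235 = 2576.3810

2576.3810 units


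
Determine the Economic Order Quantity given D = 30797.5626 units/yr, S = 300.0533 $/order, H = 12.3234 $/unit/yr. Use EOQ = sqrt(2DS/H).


2*D*S = 2 * 30797.5626 * 300.0533 = 18481820.5802
2*D*S/H = 1499733.8868
EOQ = sqrt(1499733.8868) = 1224.6362

1224.6362 units


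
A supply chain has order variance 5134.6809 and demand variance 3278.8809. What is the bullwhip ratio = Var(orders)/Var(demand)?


BW = 5134.6809 / 3278.8809 = 1.5660

1.5660


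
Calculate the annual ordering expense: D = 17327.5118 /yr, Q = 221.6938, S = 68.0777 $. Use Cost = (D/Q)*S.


Number of orders = D/Q = 78.1597
Cost = 78.1597 * 68.0777 = 5320.9298

5320.9298 $/yr


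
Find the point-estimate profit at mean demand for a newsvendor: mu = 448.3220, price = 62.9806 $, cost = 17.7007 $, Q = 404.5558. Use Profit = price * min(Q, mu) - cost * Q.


Sales at mu = min(404.5558, 448.3220) = 404.5558
Revenue = 62.9806 * 404.5558 = 25479.1670
Total cost = 17.7007 * 404.5558 = 7160.9208
Profit = 25479.1670 - 7160.9208 = 18318.2462

18318.2462 $


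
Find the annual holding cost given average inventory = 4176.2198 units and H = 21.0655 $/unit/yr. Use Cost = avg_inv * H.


Cost = 4176.2198 * 21.0655 = 87974.1582

87974.1582 $/yr


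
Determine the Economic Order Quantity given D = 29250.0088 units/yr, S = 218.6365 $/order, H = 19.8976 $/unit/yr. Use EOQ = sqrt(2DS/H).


2*D*S = 2 * 29250.0088 * 218.6365 = 12790239.0980
2*D*S/H = 642803.1068
EOQ = sqrt(642803.1068) = 801.7500

801.7500 units


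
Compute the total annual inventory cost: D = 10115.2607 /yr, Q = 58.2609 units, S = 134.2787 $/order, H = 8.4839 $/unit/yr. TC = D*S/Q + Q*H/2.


Ordering cost = D*S/Q = 23313.4754
Holding cost = Q*H/2 = 247.1398
TC = 23313.4754 + 247.1398 = 23560.6152

23560.6152 $/yr


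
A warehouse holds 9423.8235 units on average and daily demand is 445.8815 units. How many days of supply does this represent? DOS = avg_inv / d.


DOS = 9423.8235 / 445.8815 = 21.1353

21.1353 days


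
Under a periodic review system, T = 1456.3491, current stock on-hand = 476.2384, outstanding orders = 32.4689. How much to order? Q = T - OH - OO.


Inventory position = OH + OO = 476.2384 + 32.4689 = 508.7073
Q = 1456.3491 - 508.7073 = 947.6418

947.6418 units


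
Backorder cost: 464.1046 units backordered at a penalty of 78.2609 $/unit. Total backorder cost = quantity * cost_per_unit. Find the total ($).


Total = 464.1046 * 78.2609 = 36321.2437

36321.2437 $


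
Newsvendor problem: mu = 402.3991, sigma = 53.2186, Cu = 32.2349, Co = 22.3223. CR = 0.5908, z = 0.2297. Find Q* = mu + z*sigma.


CR = Cu/(Cu+Co) = 32.2349/(32.2349+22.3223) = 0.5908
z = 0.2297
Q* = 402.3991 + 0.2297 * 53.2186 = 414.6234

414.6234 units


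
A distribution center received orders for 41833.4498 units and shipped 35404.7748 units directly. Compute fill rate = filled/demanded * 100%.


FR = 35404.7748 / 41833.4498 * 100 = 84.6327

84.6327%


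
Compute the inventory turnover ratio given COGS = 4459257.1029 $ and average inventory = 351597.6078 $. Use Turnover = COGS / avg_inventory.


Turnover = 4459257.1029 / 351597.6078 = 12.6828

12.6828


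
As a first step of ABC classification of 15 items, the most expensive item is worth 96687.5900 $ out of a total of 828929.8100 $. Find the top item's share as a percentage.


Top item = 96687.5900
Total = 828929.8100
Percentage = 96687.5900 / 828929.8100 * 100 = 11.6641

11.6641%


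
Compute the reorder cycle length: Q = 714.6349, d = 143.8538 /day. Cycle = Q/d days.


Cycle = 714.6349 / 143.8538 = 4.9678

4.9678 days


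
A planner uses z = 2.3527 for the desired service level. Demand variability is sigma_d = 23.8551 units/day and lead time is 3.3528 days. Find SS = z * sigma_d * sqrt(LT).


sqrt(LT) = sqrt(3.3528) = 1.8311
SS = 2.3527 * 23.8551 * 1.8311 = 102.7665

102.7665 units


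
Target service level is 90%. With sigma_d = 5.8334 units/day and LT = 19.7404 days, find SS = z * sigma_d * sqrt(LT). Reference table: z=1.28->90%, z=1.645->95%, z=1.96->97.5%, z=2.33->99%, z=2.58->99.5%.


From the table, SL = 90% corresponds to z = 1.28
sqrt(LT) = sqrt(19.7404) = 4.4430
SS = 1.28 * 5.8334 * 4.4430 = 33.1749

33.1749 units


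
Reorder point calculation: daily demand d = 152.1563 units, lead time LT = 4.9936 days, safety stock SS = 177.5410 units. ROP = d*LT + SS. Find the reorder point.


d*LT = 152.1563 * 4.9936 = 759.8077
ROP = 759.8077 + 177.5410 = 937.3487

937.3487 units


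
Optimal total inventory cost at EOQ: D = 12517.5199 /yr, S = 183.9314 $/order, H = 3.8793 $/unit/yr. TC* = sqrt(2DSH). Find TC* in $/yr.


2*D*S*H = 17863128.7766
TC* = sqrt(17863128.7766) = 4226.4795

4226.4795 $/yr


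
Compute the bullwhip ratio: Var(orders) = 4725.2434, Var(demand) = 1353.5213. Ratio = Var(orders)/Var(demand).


BW = 4725.2434 / 1353.5213 = 3.4911

3.4911


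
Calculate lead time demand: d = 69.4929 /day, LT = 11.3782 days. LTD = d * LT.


LTD = 69.4929 * 11.3782 = 790.7041

790.7041 units


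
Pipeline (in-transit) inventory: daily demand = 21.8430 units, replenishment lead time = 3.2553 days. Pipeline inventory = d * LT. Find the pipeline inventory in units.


Pipeline = 21.8430 * 3.2553 = 71.1055

71.1055 units


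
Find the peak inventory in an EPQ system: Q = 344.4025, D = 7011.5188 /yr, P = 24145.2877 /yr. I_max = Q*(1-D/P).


D/P = 0.2904
1 - D/P = 0.7096
I_max = 344.4025 * 0.7096 = 244.3919

244.3919 units


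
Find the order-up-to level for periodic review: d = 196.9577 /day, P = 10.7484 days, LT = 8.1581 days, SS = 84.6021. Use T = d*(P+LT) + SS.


P + LT = 18.9065
d*(P+LT) = 196.9577 * 18.9065 = 3723.7808
T = 3723.7808 + 84.6021 = 3808.3829

3808.3829 units


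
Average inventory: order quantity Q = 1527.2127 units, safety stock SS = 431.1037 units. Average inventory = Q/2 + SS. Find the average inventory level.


Q/2 = 763.6064
Avg = 763.6064 + 431.1037 = 1194.7101

1194.7101 units


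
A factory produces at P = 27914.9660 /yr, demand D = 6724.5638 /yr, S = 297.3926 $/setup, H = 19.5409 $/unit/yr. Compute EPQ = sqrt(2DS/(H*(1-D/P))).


1 - D/P = 1 - 0.2409 = 0.7591
H*(1-D/P) = 14.8336
2DS = 3999671.0247
EPQ = sqrt(269635.8368) = 519.2647

519.2647 units


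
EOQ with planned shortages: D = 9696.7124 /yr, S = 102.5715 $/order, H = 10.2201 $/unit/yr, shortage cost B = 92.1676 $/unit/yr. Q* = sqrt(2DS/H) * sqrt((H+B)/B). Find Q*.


sqrt(2DS/H) = 441.1772
sqrt((H+B)/B) = 1.0540
Q* = 441.1772 * 1.0540 = 464.9945

464.9945 units


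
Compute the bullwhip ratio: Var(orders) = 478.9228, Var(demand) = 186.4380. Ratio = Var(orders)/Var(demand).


BW = 478.9228 / 186.4380 = 2.5688

2.5688


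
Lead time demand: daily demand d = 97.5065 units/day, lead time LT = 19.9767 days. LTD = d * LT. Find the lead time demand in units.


LTD = 97.5065 * 19.9767 = 1947.8581

1947.8581 units


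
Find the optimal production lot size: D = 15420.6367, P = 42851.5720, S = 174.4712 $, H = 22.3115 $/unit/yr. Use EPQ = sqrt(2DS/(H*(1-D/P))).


1 - D/P = 1 - 0.3599 = 0.6401
H*(1-D/P) = 14.2824
2DS = 5380913.9796
EPQ = sqrt(376750.1408) = 613.7998

613.7998 units


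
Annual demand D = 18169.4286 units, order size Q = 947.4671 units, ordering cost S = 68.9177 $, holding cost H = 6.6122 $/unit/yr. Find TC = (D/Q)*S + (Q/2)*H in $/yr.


Ordering cost = D*S/Q = 1321.6240
Holding cost = Q*H/2 = 3132.4210
TC = 1321.6240 + 3132.4210 = 4454.0449

4454.0449 $/yr


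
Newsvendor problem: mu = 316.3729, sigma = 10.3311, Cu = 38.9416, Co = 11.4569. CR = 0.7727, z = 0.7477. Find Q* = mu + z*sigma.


CR = Cu/(Cu+Co) = 38.9416/(38.9416+11.4569) = 0.7727
z = 0.7477
Q* = 316.3729 + 0.7477 * 10.3311 = 324.0975

324.0975 units


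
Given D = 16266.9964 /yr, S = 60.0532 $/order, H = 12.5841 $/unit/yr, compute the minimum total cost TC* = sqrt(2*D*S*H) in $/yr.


2*D*S*H = 24586441.7939
TC* = sqrt(24586441.7939) = 4958.4717

4958.4717 $/yr


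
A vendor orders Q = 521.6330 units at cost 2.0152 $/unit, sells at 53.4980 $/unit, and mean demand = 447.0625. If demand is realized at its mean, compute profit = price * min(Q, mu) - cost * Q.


Sales at mu = min(521.6330, 447.0625) = 447.0625
Revenue = 53.4980 * 447.0625 = 23916.9496
Total cost = 2.0152 * 521.6330 = 1051.1948
Profit = 23916.9496 - 1051.1948 = 22865.7548

22865.7548 $


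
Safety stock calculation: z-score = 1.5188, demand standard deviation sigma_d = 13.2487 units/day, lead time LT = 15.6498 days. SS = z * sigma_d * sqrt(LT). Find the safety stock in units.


sqrt(LT) = sqrt(15.6498) = 3.9560
SS = 1.5188 * 13.2487 * 3.9560 = 79.6028

79.6028 units


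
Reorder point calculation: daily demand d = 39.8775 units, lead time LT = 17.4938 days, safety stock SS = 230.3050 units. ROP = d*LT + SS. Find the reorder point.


d*LT = 39.8775 * 17.4938 = 697.6090
ROP = 697.6090 + 230.3050 = 927.9140

927.9140 units


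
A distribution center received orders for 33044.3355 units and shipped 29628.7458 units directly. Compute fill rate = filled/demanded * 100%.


FR = 29628.7458 / 33044.3355 * 100 = 89.6636

89.6636%


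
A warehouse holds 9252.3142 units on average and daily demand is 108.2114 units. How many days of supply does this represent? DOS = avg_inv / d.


DOS = 9252.3142 / 108.2114 = 85.5022

85.5022 days


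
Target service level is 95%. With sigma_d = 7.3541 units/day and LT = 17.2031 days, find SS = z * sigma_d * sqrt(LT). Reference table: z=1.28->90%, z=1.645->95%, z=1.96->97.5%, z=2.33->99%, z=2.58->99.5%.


From the table, SL = 95% corresponds to z = 1.645
sqrt(LT) = sqrt(17.2031) = 4.1477
SS = 1.645 * 7.3541 * 4.1477 = 50.1763

50.1763 units


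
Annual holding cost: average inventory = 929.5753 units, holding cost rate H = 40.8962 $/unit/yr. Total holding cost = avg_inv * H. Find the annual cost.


Cost = 929.5753 * 40.8962 = 38016.0974

38016.0974 $/yr


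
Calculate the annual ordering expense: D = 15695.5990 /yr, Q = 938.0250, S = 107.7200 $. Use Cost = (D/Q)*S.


Number of orders = D/Q = 16.7326
Cost = 16.7326 * 107.7200 = 1802.4359

1802.4359 $/yr


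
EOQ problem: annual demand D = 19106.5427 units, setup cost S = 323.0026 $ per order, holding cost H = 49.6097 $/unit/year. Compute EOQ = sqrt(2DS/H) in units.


2*D*S = 2 * 19106.5427 * 323.0026 = 12342925.9382
2*D*S/H = 248800.6567
EOQ = sqrt(248800.6567) = 498.7992

498.7992 units


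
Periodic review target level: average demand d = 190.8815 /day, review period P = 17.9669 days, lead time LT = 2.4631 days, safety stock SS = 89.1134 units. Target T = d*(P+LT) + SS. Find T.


P + LT = 20.4300
d*(P+LT) = 190.8815 * 20.4300 = 3899.7090
T = 3899.7090 + 89.1134 = 3988.8224

3988.8224 units


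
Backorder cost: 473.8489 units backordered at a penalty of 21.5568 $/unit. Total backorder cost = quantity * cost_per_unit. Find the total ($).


Total = 473.8489 * 21.5568 = 10214.6660

10214.6660 $


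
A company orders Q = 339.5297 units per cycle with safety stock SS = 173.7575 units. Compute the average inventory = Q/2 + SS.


Q/2 = 169.7648
Avg = 169.7648 + 173.7575 = 343.5223

343.5223 units


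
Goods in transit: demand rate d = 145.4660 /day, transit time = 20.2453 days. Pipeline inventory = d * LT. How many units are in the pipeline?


Pipeline = 145.4660 * 20.2453 = 2945.0028

2945.0028 units


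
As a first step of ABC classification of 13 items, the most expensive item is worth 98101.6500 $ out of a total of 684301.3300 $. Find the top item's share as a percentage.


Top item = 98101.6500
Total = 684301.3300
Percentage = 98101.6500 / 684301.3300 * 100 = 14.3360

14.3360%


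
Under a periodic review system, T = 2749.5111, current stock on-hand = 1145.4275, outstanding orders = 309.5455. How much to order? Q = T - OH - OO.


Inventory position = OH + OO = 1145.4275 + 309.5455 = 1454.9730
Q = 2749.5111 - 1454.9730 = 1294.5381

1294.5381 units


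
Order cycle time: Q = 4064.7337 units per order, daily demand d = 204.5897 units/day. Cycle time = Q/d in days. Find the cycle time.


Cycle = 4064.7337 / 204.5897 = 19.8677

19.8677 days


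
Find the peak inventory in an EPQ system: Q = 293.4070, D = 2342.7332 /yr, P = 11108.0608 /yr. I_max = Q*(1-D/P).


D/P = 0.2109
1 - D/P = 0.7891
I_max = 293.4070 * 0.7891 = 231.5263

231.5263 units


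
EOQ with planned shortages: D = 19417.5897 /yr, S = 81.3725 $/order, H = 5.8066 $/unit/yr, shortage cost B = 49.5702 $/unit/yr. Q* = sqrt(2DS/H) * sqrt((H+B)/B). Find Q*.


sqrt(2DS/H) = 737.7183
sqrt((H+B)/B) = 1.0569
Q* = 737.7183 * 1.0569 = 779.7298

779.7298 units


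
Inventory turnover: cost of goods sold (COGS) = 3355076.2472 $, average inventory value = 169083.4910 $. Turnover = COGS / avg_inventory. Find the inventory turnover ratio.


Turnover = 3355076.2472 / 169083.4910 = 19.8427

19.8427


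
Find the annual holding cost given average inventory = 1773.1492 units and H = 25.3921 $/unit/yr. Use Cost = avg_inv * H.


Cost = 1773.1492 * 25.3921 = 45023.9818

45023.9818 $/yr


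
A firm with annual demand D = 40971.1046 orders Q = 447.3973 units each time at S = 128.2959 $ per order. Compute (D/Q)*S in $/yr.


Number of orders = D/Q = 91.5766
Cost = 91.5766 * 128.2959 = 11748.8969

11748.8969 $/yr


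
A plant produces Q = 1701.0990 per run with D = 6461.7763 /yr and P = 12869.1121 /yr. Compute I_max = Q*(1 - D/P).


D/P = 0.5021
1 - D/P = 0.4979
I_max = 1701.0990 * 0.4979 = 846.9514

846.9514 units


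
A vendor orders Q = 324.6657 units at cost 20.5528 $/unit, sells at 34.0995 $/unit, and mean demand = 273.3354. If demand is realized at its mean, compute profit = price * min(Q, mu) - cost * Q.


Sales at mu = min(324.6657, 273.3354) = 273.3354
Revenue = 34.0995 * 273.3354 = 9320.6005
Total cost = 20.5528 * 324.6657 = 6672.7892
Profit = 9320.6005 - 6672.7892 = 2647.8113

2647.8113 $


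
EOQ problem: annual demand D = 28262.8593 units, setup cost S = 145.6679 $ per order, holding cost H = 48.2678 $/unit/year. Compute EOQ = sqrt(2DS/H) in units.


2*D*S = 2 * 28262.8593 * 145.6679 = 8233982.7245
2*D*S/H = 170589.5592
EOQ = sqrt(170589.5592) = 413.0249

413.0249 units


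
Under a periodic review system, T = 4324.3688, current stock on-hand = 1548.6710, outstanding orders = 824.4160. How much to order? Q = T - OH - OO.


Inventory position = OH + OO = 1548.6710 + 824.4160 = 2373.0870
Q = 4324.3688 - 2373.0870 = 1951.2818

1951.2818 units


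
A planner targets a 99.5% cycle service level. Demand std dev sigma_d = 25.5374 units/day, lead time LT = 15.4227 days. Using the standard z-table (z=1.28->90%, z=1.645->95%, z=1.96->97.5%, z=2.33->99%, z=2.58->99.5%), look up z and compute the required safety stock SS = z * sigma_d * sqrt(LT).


From the table, SL = 99.5% corresponds to z = 2.58
sqrt(LT) = sqrt(15.4227) = 3.9272
SS = 2.58 * 25.5374 * 3.9272 = 258.7478

258.7478 units


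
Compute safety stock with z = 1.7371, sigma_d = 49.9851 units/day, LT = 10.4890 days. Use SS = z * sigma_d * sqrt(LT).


sqrt(LT) = sqrt(10.4890) = 3.2387
SS = 1.7371 * 49.9851 * 3.2387 = 281.2111

281.2111 units


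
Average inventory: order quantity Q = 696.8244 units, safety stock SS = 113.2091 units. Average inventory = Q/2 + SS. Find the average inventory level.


Q/2 = 348.4122
Avg = 348.4122 + 113.2091 = 461.6213

461.6213 units


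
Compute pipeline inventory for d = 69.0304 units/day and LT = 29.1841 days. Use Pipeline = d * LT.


Pipeline = 69.0304 * 29.1841 = 2014.5901

2014.5901 units


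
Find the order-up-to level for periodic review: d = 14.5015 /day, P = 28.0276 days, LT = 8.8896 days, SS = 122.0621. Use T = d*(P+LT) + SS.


P + LT = 36.9172
d*(P+LT) = 14.5015 * 36.9172 = 535.3548
T = 535.3548 + 122.0621 = 657.4169

657.4169 units


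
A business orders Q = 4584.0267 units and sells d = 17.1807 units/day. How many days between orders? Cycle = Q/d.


Cycle = 4584.0267 / 17.1807 = 266.8126

266.8126 days


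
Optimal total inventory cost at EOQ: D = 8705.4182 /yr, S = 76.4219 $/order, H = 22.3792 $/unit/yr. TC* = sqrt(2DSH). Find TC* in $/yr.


2*D*S*H = 29777074.2021
TC* = sqrt(29777074.2021) = 5456.8374

5456.8374 $/yr


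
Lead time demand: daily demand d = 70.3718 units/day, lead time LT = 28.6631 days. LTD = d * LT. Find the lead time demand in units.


LTD = 70.3718 * 28.6631 = 2017.0739

2017.0739 units


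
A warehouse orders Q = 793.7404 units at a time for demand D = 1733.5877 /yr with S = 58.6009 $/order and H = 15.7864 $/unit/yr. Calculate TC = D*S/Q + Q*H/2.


Ordering cost = D*S/Q = 127.9887
Holding cost = Q*H/2 = 6265.1517
TC = 127.9887 + 6265.1517 = 6393.1404

6393.1404 $/yr


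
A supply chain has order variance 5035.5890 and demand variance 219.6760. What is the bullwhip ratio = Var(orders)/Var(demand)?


BW = 5035.5890 / 219.6760 = 22.9228

22.9228


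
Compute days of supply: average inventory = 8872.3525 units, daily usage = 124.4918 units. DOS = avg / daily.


DOS = 8872.3525 / 124.4918 = 71.2686

71.2686 days


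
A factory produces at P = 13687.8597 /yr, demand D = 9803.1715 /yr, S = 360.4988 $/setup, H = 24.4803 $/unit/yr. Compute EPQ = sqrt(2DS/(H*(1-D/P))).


1 - D/P = 1 - 0.7162 = 0.2838
H*(1-D/P) = 6.9476
2DS = 7068063.1239
EPQ = sqrt(1017332.8365) = 1008.6292

1008.6292 units


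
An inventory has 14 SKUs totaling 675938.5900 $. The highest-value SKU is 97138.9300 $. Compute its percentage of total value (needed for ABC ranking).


Top item = 97138.9300
Total = 675938.5900
Percentage = 97138.9300 / 675938.5900 * 100 = 14.3710

14.3710%


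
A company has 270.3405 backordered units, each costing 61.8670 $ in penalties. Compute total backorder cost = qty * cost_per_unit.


Total = 270.3405 * 61.8670 = 16725.1557

16725.1557 $


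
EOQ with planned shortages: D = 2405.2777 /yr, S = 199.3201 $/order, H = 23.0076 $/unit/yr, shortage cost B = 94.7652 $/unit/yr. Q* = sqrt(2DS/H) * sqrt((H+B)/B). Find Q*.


sqrt(2DS/H) = 204.1444
sqrt((H+B)/B) = 1.1148
Q* = 204.1444 * 1.1148 = 227.5808

227.5808 units


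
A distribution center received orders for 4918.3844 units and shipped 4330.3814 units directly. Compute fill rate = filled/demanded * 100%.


FR = 4330.3814 / 4918.3844 * 100 = 88.0448

88.0448%


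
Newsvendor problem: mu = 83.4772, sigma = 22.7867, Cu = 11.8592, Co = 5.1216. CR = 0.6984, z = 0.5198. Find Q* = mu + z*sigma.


CR = Cu/(Cu+Co) = 11.8592/(11.8592+5.1216) = 0.6984
z = 0.5198
Q* = 83.4772 + 0.5198 * 22.7867 = 95.3217

95.3217 units


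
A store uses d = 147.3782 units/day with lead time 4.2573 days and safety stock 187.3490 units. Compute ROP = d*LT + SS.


d*LT = 147.3782 * 4.2573 = 627.4332
ROP = 627.4332 + 187.3490 = 814.7822

814.7822 units


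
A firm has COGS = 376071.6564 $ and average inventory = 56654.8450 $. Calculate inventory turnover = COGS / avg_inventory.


Turnover = 376071.6564 / 56654.8450 = 6.6379

6.6379


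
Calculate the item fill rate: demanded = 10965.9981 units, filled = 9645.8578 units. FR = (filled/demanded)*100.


FR = 9645.8578 / 10965.9981 * 100 = 87.9615

87.9615%


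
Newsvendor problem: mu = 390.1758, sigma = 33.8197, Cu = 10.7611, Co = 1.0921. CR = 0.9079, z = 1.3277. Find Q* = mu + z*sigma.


CR = Cu/(Cu+Co) = 10.7611/(10.7611+1.0921) = 0.9079
z = 1.3277
Q* = 390.1758 + 1.3277 * 33.8197 = 435.0782

435.0782 units


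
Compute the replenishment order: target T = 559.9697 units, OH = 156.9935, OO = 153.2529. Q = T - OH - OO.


Inventory position = OH + OO = 156.9935 + 153.2529 = 310.2464
Q = 559.9697 - 310.2464 = 249.7233

249.7233 units


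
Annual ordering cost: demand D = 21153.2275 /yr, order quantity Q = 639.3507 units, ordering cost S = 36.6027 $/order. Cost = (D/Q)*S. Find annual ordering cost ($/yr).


Number of orders = D/Q = 33.0855
Cost = 33.0855 * 36.6027 = 1211.0181

1211.0181 $/yr


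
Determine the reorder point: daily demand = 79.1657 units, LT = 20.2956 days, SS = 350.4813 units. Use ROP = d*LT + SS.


d*LT = 79.1657 * 20.2956 = 1606.7154
ROP = 1606.7154 + 350.4813 = 1957.1967

1957.1967 units


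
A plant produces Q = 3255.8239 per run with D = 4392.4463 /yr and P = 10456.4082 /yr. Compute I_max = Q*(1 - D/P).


D/P = 0.4201
1 - D/P = 0.5799
I_max = 3255.8239 * 0.5799 = 1888.1428

1888.1428 units


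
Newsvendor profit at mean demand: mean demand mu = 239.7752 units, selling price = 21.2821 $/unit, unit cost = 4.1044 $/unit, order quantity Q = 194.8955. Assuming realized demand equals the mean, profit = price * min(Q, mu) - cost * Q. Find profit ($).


Sales at mu = min(194.8955, 239.7752) = 194.8955
Revenue = 21.2821 * 194.8955 = 4147.7855
Total cost = 4.1044 * 194.8955 = 799.9291
Profit = 4147.7855 - 799.9291 = 3347.8564

3347.8564 $


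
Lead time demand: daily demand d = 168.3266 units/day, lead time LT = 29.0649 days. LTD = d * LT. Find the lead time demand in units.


LTD = 168.3266 * 29.0649 = 4892.3958

4892.3958 units


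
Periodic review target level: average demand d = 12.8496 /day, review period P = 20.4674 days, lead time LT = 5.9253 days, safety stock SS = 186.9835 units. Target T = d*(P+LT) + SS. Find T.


P + LT = 26.3927
d*(P+LT) = 12.8496 * 26.3927 = 339.1356
T = 339.1356 + 186.9835 = 526.1191

526.1191 units


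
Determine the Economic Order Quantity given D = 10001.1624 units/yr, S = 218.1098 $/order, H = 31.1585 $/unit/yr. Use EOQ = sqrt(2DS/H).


2*D*S = 2 * 10001.1624 * 218.1098 = 4362703.0617
2*D*S/H = 140016.4662
EOQ = sqrt(140016.4662) = 374.1877

374.1877 units


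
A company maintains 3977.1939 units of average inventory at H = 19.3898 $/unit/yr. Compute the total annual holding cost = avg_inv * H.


Cost = 3977.1939 * 19.3898 = 77116.9943

77116.9943 $/yr


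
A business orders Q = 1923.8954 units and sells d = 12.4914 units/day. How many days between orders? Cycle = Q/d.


Cycle = 1923.8954 / 12.4914 = 154.0176

154.0176 days


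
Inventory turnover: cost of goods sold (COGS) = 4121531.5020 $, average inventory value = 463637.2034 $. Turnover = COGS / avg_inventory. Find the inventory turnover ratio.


Turnover = 4121531.5020 / 463637.2034 = 8.8896

8.8896


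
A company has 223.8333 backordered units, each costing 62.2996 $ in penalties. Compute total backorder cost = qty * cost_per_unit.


Total = 223.8333 * 62.2996 = 13944.7251

13944.7251 $


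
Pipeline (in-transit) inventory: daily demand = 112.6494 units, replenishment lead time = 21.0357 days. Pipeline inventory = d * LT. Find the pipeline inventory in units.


Pipeline = 112.6494 * 21.0357 = 2369.6590

2369.6590 units


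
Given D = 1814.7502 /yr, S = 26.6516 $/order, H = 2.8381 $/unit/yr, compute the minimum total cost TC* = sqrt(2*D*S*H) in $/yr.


2*D*S*H = 274535.0689
TC* = sqrt(274535.0689) = 523.9609

523.9609 $/yr


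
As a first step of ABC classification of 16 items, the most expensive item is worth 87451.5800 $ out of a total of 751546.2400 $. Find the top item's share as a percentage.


Top item = 87451.5800
Total = 751546.2400
Percentage = 87451.5800 / 751546.2400 * 100 = 11.6362

11.6362%


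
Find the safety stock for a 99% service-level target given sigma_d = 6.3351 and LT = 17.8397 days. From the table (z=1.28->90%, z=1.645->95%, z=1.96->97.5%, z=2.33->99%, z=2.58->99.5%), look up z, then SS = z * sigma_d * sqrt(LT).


From the table, SL = 99% corresponds to z = 2.33
sqrt(LT) = sqrt(17.8397) = 4.2237
SS = 2.33 * 6.3351 * 4.2237 = 62.3452

62.3452 units


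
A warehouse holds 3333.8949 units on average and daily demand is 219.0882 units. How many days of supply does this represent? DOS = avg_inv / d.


DOS = 3333.8949 / 219.0882 = 15.2171

15.2171 days


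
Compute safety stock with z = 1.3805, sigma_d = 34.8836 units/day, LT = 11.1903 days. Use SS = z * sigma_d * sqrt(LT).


sqrt(LT) = sqrt(11.1903) = 3.3452
SS = 1.3805 * 34.8836 * 3.3452 = 161.0937

161.0937 units


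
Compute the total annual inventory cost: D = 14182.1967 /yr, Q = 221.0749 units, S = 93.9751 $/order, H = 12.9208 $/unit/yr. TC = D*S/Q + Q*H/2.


Ordering cost = D*S/Q = 6028.6055
Holding cost = Q*H/2 = 1428.2323
TC = 6028.6055 + 1428.2323 = 7456.8378

7456.8378 $/yr


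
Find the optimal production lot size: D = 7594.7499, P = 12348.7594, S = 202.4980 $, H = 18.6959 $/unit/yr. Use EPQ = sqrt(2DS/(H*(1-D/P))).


1 - D/P = 1 - 0.6150 = 0.3850
H*(1-D/P) = 7.1975
2DS = 3075843.3305
EPQ = sqrt(427347.4512) = 653.7182

653.7182 units


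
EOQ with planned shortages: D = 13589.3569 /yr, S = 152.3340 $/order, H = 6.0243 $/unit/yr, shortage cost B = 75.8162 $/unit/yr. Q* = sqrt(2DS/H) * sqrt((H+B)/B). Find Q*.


sqrt(2DS/H) = 829.0096
sqrt((H+B)/B) = 1.0390
Q* = 829.0096 * 1.0390 = 861.3164

861.3164 units


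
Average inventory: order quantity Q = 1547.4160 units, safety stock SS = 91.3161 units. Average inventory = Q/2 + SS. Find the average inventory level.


Q/2 = 773.7080
Avg = 773.7080 + 91.3161 = 865.0241

865.0241 units


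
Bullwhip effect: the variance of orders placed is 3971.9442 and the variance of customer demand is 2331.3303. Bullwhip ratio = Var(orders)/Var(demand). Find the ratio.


BW = 3971.9442 / 2331.3303 = 1.7037

1.7037


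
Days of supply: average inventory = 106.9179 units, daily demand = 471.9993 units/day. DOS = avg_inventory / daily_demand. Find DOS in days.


DOS = 106.9179 / 471.9993 = 0.2265

0.2265 days


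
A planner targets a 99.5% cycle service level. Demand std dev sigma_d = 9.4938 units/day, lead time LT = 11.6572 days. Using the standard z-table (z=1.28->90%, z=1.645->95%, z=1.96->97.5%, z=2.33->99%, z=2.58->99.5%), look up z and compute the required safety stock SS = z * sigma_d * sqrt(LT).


From the table, SL = 99.5% corresponds to z = 2.58
sqrt(LT) = sqrt(11.6572) = 3.4143
SS = 2.58 * 9.4938 * 3.4143 = 83.6290

83.6290 units


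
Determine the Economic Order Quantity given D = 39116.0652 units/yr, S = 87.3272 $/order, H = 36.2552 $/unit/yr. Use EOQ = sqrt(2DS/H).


2*D*S = 2 * 39116.0652 * 87.3272 = 6831792.8979
2*D*S/H = 188436.2215
EOQ = sqrt(188436.2215) = 434.0924

434.0924 units


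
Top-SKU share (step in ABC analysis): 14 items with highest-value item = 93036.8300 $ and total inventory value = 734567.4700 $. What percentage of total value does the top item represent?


Top item = 93036.8300
Total = 734567.4700
Percentage = 93036.8300 / 734567.4700 * 100 = 12.6655

12.6655%


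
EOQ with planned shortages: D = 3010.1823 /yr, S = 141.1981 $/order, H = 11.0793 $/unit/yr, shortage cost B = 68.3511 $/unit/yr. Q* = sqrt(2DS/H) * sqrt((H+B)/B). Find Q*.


sqrt(2DS/H) = 276.9936
sqrt((H+B)/B) = 1.0780
Q* = 276.9936 * 1.0780 = 298.6003

298.6003 units


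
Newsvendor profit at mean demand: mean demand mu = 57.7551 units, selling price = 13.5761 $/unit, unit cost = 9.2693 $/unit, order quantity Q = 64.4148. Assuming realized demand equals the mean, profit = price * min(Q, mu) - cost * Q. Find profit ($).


Sales at mu = min(64.4148, 57.7551) = 57.7551
Revenue = 13.5761 * 57.7551 = 784.0890
Total cost = 9.2693 * 64.4148 = 597.0801
Profit = 784.0890 - 597.0801 = 187.0089

187.0089 $


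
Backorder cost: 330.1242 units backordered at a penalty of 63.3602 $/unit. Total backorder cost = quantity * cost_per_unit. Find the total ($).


Total = 330.1242 * 63.3602 = 20916.7353

20916.7353 $


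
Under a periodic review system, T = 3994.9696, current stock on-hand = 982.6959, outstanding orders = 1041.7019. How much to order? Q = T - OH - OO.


Inventory position = OH + OO = 982.6959 + 1041.7019 = 2024.3978
Q = 3994.9696 - 2024.3978 = 1970.5718

1970.5718 units


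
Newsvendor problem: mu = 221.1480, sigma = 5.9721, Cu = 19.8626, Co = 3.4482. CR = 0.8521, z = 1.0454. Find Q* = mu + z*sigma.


CR = Cu/(Cu+Co) = 19.8626/(19.8626+3.4482) = 0.8521
z = 1.0454
Q* = 221.1480 + 1.0454 * 5.9721 = 227.3912

227.3912 units


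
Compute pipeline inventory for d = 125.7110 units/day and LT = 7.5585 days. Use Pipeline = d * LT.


Pipeline = 125.7110 * 7.5585 = 950.1866

950.1866 units


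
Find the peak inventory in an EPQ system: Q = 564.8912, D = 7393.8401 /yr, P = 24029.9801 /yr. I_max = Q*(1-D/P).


D/P = 0.3077
1 - D/P = 0.6923
I_max = 564.8912 * 0.6923 = 391.0785

391.0785 units


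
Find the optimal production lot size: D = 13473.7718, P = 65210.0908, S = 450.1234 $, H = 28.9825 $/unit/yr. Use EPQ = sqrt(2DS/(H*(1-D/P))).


1 - D/P = 1 - 0.2066 = 0.7934
H*(1-D/P) = 22.9941
2DS = 12129719.9469
EPQ = sqrt(527514.2653) = 726.3018

726.3018 units


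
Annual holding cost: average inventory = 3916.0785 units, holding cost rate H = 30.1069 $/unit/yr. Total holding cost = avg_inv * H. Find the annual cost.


Cost = 3916.0785 * 30.1069 = 117900.9838

117900.9838 $/yr


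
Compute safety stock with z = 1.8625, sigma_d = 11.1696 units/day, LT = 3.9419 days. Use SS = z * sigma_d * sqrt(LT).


sqrt(LT) = sqrt(3.9419) = 1.9854
SS = 1.8625 * 11.1696 * 1.9854 = 41.3035

41.3035 units


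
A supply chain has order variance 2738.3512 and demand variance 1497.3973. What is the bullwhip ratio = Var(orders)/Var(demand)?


BW = 2738.3512 / 1497.3973 = 1.8287

1.8287


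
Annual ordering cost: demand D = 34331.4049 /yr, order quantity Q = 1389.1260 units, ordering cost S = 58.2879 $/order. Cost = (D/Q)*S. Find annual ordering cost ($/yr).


Number of orders = D/Q = 24.7144
Cost = 24.7144 * 58.2879 = 1440.5500

1440.5500 $/yr


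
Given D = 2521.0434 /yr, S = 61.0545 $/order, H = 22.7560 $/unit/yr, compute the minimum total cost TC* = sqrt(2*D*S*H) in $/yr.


2*D*S*H = 7005254.5666
TC* = sqrt(7005254.5666) = 2646.7441

2646.7441 $/yr


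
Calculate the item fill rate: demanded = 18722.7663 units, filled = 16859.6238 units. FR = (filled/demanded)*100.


FR = 16859.6238 / 18722.7663 * 100 = 90.0488

90.0488%


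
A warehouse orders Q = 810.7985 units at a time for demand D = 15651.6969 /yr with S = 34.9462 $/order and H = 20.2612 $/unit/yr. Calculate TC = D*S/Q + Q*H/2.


Ordering cost = D*S/Q = 674.6033
Holding cost = Q*H/2 = 8213.8753
TC = 674.6033 + 8213.8753 = 8888.4786

8888.4786 $/yr


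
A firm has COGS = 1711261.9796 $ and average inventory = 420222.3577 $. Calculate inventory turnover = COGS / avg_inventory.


Turnover = 1711261.9796 / 420222.3577 = 4.0723

4.0723


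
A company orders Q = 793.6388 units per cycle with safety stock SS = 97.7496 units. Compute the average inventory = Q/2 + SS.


Q/2 = 396.8194
Avg = 396.8194 + 97.7496 = 494.5690

494.5690 units


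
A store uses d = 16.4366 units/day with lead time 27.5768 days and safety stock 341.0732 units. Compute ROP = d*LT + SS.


d*LT = 16.4366 * 27.5768 = 453.2688
ROP = 453.2688 + 341.0732 = 794.3420

794.3420 units


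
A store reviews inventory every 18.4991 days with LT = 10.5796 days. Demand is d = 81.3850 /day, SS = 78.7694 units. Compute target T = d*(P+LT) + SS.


P + LT = 29.0787
d*(P+LT) = 81.3850 * 29.0787 = 2366.5700
T = 2366.5700 + 78.7694 = 2445.3394

2445.3394 units


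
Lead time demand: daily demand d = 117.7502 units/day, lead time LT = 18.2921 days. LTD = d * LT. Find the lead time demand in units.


LTD = 117.7502 * 18.2921 = 2153.8984

2153.8984 units


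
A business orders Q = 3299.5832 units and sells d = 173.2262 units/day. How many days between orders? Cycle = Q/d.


Cycle = 3299.5832 / 173.2262 = 19.0478

19.0478 days


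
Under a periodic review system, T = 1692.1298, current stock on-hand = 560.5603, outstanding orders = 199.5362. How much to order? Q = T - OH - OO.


Inventory position = OH + OO = 560.5603 + 199.5362 = 760.0965
Q = 1692.1298 - 760.0965 = 932.0333

932.0333 units


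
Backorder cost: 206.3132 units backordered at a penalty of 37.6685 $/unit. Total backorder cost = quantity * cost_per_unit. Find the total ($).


Total = 206.3132 * 37.6685 = 7771.5088

7771.5088 $


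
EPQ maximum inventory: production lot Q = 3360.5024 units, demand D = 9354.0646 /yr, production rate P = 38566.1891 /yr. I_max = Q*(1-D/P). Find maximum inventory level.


D/P = 0.2425
1 - D/P = 0.7575
I_max = 3360.5024 * 0.7575 = 2545.4269

2545.4269 units


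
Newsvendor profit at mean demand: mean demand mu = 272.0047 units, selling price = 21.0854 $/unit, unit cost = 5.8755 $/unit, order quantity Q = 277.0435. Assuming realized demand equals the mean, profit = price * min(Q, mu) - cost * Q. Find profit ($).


Sales at mu = min(277.0435, 272.0047) = 272.0047
Revenue = 21.0854 * 272.0047 = 5735.3279
Total cost = 5.8755 * 277.0435 = 1627.7691
Profit = 5735.3279 - 1627.7691 = 4107.5588

4107.5588 $


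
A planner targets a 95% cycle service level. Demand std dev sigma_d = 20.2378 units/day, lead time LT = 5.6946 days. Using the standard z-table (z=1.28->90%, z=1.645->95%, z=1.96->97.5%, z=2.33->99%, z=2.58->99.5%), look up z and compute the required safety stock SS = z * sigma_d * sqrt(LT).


From the table, SL = 95% corresponds to z = 1.645
sqrt(LT) = sqrt(5.6946) = 2.3863
SS = 1.645 * 20.2378 * 2.3863 = 79.4439

79.4439 units


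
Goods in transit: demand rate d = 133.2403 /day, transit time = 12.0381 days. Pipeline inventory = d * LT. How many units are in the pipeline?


Pipeline = 133.2403 * 12.0381 = 1603.9601

1603.9601 units


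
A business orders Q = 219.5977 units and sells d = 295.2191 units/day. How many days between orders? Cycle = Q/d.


Cycle = 219.5977 / 295.2191 = 0.7438

0.7438 days


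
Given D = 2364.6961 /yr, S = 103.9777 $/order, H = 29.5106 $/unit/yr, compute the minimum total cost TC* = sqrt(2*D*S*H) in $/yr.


2*D*S*H = 14511876.6030
TC* = sqrt(14511876.6030) = 3809.4457

3809.4457 $/yr


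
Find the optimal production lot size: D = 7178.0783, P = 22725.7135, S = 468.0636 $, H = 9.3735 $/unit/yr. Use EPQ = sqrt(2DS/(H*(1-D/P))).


1 - D/P = 1 - 0.3159 = 0.6841
H*(1-D/P) = 6.4128
2DS = 6719594.3404
EPQ = sqrt(1047838.7551) = 1023.6400

1023.6400 units


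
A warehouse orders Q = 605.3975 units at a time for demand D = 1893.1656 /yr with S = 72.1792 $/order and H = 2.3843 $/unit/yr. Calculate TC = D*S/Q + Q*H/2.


Ordering cost = D*S/Q = 225.7148
Holding cost = Q*H/2 = 721.7246
TC = 225.7148 + 721.7246 = 947.4394

947.4394 $/yr


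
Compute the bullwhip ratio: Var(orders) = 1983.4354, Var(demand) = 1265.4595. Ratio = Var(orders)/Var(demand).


BW = 1983.4354 / 1265.4595 = 1.5674

1.5674


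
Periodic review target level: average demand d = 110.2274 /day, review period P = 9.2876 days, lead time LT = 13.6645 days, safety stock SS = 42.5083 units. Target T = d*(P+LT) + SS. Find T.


P + LT = 22.9521
d*(P+LT) = 110.2274 * 22.9521 = 2529.9503
T = 2529.9503 + 42.5083 = 2572.4586

2572.4586 units
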